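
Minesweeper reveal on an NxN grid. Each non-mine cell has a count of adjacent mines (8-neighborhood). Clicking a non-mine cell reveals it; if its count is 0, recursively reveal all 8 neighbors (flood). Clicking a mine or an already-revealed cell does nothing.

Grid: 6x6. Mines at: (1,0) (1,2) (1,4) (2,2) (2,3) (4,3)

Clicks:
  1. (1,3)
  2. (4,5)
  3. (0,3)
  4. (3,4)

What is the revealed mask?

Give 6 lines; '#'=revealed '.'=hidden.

Click 1 (1,3) count=4: revealed 1 new [(1,3)] -> total=1
Click 2 (4,5) count=0: revealed 8 new [(2,4) (2,5) (3,4) (3,5) (4,4) (4,5) (5,4) (5,5)] -> total=9
Click 3 (0,3) count=2: revealed 1 new [(0,3)] -> total=10
Click 4 (3,4) count=2: revealed 0 new [(none)] -> total=10

Answer: ...#..
...#..
....##
....##
....##
....##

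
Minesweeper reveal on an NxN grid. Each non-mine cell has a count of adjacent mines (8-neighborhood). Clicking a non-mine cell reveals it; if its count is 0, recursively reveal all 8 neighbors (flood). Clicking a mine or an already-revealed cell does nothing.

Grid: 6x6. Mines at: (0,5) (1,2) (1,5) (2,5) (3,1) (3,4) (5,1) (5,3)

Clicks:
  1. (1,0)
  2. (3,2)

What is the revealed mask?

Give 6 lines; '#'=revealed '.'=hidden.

Click 1 (1,0) count=0: revealed 6 new [(0,0) (0,1) (1,0) (1,1) (2,0) (2,1)] -> total=6
Click 2 (3,2) count=1: revealed 1 new [(3,2)] -> total=7

Answer: ##....
##....
##....
..#...
......
......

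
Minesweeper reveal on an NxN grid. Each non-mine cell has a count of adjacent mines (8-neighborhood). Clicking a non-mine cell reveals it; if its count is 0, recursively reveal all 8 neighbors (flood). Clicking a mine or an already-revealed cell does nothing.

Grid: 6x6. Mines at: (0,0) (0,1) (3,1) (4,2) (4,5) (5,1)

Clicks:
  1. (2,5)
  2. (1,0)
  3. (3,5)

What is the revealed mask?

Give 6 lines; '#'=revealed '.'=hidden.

Click 1 (2,5) count=0: revealed 16 new [(0,2) (0,3) (0,4) (0,5) (1,2) (1,3) (1,4) (1,5) (2,2) (2,3) (2,4) (2,5) (3,2) (3,3) (3,4) (3,5)] -> total=16
Click 2 (1,0) count=2: revealed 1 new [(1,0)] -> total=17
Click 3 (3,5) count=1: revealed 0 new [(none)] -> total=17

Answer: ..####
#.####
..####
..####
......
......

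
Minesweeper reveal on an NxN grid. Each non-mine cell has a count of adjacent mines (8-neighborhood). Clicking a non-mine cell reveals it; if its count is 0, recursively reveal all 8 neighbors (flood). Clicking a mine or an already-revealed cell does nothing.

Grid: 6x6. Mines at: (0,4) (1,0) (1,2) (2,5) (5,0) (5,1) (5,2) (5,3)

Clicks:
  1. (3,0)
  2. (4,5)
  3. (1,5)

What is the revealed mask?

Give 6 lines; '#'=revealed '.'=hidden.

Answer: ......
.....#
#####.
######
######
....##

Derivation:
Click 1 (3,0) count=0: revealed 15 new [(2,0) (2,1) (2,2) (2,3) (2,4) (3,0) (3,1) (3,2) (3,3) (3,4) (4,0) (4,1) (4,2) (4,3) (4,4)] -> total=15
Click 2 (4,5) count=0: revealed 4 new [(3,5) (4,5) (5,4) (5,5)] -> total=19
Click 3 (1,5) count=2: revealed 1 new [(1,5)] -> total=20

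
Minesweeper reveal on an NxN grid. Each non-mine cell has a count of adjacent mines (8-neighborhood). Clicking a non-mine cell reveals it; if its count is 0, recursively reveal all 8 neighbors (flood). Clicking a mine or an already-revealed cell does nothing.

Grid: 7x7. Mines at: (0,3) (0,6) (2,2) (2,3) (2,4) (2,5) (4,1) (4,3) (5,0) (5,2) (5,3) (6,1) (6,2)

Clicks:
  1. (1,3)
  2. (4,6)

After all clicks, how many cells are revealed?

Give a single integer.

Click 1 (1,3) count=4: revealed 1 new [(1,3)] -> total=1
Click 2 (4,6) count=0: revealed 12 new [(3,4) (3,5) (3,6) (4,4) (4,5) (4,6) (5,4) (5,5) (5,6) (6,4) (6,5) (6,6)] -> total=13

Answer: 13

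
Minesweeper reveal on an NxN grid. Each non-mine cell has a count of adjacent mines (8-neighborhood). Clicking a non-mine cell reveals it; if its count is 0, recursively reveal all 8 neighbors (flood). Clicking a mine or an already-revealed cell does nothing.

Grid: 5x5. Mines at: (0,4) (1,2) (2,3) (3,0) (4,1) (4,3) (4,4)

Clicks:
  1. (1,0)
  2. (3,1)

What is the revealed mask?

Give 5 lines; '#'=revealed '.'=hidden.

Answer: ##...
##...
##...
.#...
.....

Derivation:
Click 1 (1,0) count=0: revealed 6 new [(0,0) (0,1) (1,0) (1,1) (2,0) (2,1)] -> total=6
Click 2 (3,1) count=2: revealed 1 new [(3,1)] -> total=7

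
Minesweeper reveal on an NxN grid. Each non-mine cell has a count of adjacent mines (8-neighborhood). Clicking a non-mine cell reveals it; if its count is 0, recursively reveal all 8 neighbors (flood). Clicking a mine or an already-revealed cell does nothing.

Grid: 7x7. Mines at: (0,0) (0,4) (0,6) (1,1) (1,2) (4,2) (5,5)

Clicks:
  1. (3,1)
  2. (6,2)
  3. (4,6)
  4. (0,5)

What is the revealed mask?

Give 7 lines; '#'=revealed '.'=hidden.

Click 1 (3,1) count=1: revealed 1 new [(3,1)] -> total=1
Click 2 (6,2) count=0: revealed 15 new [(2,0) (2,1) (3,0) (4,0) (4,1) (5,0) (5,1) (5,2) (5,3) (5,4) (6,0) (6,1) (6,2) (6,3) (6,4)] -> total=16
Click 3 (4,6) count=1: revealed 1 new [(4,6)] -> total=17
Click 4 (0,5) count=2: revealed 1 new [(0,5)] -> total=18

Answer: .....#.
.......
##.....
##.....
##....#
#####..
#####..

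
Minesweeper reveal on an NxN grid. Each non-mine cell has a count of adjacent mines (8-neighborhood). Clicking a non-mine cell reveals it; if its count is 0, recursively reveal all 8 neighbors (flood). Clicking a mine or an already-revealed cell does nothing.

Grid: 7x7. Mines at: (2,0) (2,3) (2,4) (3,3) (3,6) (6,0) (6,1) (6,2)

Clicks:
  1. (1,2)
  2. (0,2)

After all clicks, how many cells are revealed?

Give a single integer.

Answer: 16

Derivation:
Click 1 (1,2) count=1: revealed 1 new [(1,2)] -> total=1
Click 2 (0,2) count=0: revealed 15 new [(0,0) (0,1) (0,2) (0,3) (0,4) (0,5) (0,6) (1,0) (1,1) (1,3) (1,4) (1,5) (1,6) (2,5) (2,6)] -> total=16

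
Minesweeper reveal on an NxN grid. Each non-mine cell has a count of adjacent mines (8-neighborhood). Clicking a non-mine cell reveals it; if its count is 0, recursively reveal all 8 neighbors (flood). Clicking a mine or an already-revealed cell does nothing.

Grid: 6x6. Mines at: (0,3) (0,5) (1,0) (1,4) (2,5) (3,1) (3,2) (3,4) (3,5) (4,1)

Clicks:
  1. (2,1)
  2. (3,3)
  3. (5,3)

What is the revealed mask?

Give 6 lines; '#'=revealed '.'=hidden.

Answer: ......
......
.#....
...#..
..####
..####

Derivation:
Click 1 (2,1) count=3: revealed 1 new [(2,1)] -> total=1
Click 2 (3,3) count=2: revealed 1 new [(3,3)] -> total=2
Click 3 (5,3) count=0: revealed 8 new [(4,2) (4,3) (4,4) (4,5) (5,2) (5,3) (5,4) (5,5)] -> total=10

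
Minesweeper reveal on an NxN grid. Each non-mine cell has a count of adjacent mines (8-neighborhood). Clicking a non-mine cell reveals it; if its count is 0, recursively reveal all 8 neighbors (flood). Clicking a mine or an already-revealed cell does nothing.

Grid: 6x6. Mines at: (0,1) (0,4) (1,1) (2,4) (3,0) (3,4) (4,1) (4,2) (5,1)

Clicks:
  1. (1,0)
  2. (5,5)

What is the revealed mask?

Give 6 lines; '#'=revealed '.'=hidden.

Click 1 (1,0) count=2: revealed 1 new [(1,0)] -> total=1
Click 2 (5,5) count=0: revealed 6 new [(4,3) (4,4) (4,5) (5,3) (5,4) (5,5)] -> total=7

Answer: ......
#.....
......
......
...###
...###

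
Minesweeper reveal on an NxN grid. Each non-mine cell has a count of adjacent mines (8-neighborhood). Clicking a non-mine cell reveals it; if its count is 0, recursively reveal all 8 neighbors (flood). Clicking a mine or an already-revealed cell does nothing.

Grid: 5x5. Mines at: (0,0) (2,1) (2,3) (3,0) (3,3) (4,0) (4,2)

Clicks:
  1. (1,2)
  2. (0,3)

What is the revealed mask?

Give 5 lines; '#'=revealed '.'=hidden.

Click 1 (1,2) count=2: revealed 1 new [(1,2)] -> total=1
Click 2 (0,3) count=0: revealed 7 new [(0,1) (0,2) (0,3) (0,4) (1,1) (1,3) (1,4)] -> total=8

Answer: .####
.####
.....
.....
.....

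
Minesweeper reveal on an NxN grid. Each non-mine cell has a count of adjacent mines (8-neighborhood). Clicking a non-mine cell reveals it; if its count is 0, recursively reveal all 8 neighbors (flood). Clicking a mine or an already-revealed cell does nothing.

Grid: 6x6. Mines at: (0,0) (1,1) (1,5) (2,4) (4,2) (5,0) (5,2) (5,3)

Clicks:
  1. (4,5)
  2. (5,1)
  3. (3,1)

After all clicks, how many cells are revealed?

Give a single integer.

Click 1 (4,5) count=0: revealed 6 new [(3,4) (3,5) (4,4) (4,5) (5,4) (5,5)] -> total=6
Click 2 (5,1) count=3: revealed 1 new [(5,1)] -> total=7
Click 3 (3,1) count=1: revealed 1 new [(3,1)] -> total=8

Answer: 8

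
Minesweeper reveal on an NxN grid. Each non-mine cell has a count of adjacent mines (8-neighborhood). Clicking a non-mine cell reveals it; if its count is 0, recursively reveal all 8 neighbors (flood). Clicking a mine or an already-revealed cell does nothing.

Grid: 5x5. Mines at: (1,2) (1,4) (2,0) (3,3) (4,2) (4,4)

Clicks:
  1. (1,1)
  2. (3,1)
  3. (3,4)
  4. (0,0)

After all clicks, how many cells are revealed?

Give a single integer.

Answer: 6

Derivation:
Click 1 (1,1) count=2: revealed 1 new [(1,1)] -> total=1
Click 2 (3,1) count=2: revealed 1 new [(3,1)] -> total=2
Click 3 (3,4) count=2: revealed 1 new [(3,4)] -> total=3
Click 4 (0,0) count=0: revealed 3 new [(0,0) (0,1) (1,0)] -> total=6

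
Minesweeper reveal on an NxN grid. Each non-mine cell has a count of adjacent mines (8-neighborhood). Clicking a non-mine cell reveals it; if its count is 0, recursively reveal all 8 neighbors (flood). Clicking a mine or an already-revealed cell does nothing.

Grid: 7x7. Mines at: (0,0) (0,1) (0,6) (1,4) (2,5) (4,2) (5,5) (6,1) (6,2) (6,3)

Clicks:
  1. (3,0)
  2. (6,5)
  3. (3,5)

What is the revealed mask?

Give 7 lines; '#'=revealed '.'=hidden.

Click 1 (3,0) count=0: revealed 16 new [(1,0) (1,1) (1,2) (1,3) (2,0) (2,1) (2,2) (2,3) (3,0) (3,1) (3,2) (3,3) (4,0) (4,1) (5,0) (5,1)] -> total=16
Click 2 (6,5) count=1: revealed 1 new [(6,5)] -> total=17
Click 3 (3,5) count=1: revealed 1 new [(3,5)] -> total=18

Answer: .......
####...
####...
####.#.
##.....
##.....
.....#.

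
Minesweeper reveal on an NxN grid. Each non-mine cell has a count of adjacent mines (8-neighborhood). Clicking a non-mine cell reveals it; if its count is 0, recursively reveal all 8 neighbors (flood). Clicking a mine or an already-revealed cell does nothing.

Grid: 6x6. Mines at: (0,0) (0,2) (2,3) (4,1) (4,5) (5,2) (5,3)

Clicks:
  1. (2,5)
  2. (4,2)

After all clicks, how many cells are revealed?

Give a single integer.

Answer: 11

Derivation:
Click 1 (2,5) count=0: revealed 10 new [(0,3) (0,4) (0,5) (1,3) (1,4) (1,5) (2,4) (2,5) (3,4) (3,5)] -> total=10
Click 2 (4,2) count=3: revealed 1 new [(4,2)] -> total=11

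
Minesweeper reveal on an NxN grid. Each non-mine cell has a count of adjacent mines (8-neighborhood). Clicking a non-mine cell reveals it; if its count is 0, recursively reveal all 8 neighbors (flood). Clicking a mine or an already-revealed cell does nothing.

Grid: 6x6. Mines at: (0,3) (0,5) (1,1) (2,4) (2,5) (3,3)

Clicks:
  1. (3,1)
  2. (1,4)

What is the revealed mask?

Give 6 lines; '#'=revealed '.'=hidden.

Answer: ......
....#.
###...
###.##
######
######

Derivation:
Click 1 (3,1) count=0: revealed 20 new [(2,0) (2,1) (2,2) (3,0) (3,1) (3,2) (3,4) (3,5) (4,0) (4,1) (4,2) (4,3) (4,4) (4,5) (5,0) (5,1) (5,2) (5,3) (5,4) (5,5)] -> total=20
Click 2 (1,4) count=4: revealed 1 new [(1,4)] -> total=21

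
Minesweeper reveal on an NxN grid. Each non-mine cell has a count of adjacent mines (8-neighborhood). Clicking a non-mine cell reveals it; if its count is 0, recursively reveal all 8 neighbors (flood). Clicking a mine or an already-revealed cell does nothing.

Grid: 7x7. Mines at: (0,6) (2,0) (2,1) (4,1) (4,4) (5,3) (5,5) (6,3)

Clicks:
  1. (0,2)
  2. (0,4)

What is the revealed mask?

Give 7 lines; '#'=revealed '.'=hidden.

Answer: ######.
#######
..#####
..#####
.....##
.......
.......

Derivation:
Click 1 (0,2) count=0: revealed 25 new [(0,0) (0,1) (0,2) (0,3) (0,4) (0,5) (1,0) (1,1) (1,2) (1,3) (1,4) (1,5) (1,6) (2,2) (2,3) (2,4) (2,5) (2,6) (3,2) (3,3) (3,4) (3,5) (3,6) (4,5) (4,6)] -> total=25
Click 2 (0,4) count=0: revealed 0 new [(none)] -> total=25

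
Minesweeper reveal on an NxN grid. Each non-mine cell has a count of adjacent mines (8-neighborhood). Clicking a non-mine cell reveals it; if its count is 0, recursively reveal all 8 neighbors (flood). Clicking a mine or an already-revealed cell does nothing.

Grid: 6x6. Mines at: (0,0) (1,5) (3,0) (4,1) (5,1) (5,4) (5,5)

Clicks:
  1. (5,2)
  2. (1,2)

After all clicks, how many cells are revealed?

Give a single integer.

Answer: 23

Derivation:
Click 1 (5,2) count=2: revealed 1 new [(5,2)] -> total=1
Click 2 (1,2) count=0: revealed 22 new [(0,1) (0,2) (0,3) (0,4) (1,1) (1,2) (1,3) (1,4) (2,1) (2,2) (2,3) (2,4) (2,5) (3,1) (3,2) (3,3) (3,4) (3,5) (4,2) (4,3) (4,4) (4,5)] -> total=23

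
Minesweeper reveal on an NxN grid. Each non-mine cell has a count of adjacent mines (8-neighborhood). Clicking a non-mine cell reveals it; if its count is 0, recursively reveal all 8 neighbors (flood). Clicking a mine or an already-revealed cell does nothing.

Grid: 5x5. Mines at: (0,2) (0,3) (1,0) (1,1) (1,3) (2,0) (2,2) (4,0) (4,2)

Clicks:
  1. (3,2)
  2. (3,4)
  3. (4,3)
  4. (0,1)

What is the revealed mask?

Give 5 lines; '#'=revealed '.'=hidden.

Answer: .#...
.....
...##
..###
...##

Derivation:
Click 1 (3,2) count=2: revealed 1 new [(3,2)] -> total=1
Click 2 (3,4) count=0: revealed 6 new [(2,3) (2,4) (3,3) (3,4) (4,3) (4,4)] -> total=7
Click 3 (4,3) count=1: revealed 0 new [(none)] -> total=7
Click 4 (0,1) count=3: revealed 1 new [(0,1)] -> total=8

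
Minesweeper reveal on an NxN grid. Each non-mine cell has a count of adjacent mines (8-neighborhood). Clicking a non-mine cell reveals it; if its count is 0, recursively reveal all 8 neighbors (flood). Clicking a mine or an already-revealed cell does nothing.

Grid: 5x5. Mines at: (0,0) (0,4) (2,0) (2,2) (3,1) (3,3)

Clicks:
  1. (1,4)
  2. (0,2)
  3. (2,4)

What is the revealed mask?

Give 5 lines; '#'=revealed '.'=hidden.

Answer: .###.
.####
....#
.....
.....

Derivation:
Click 1 (1,4) count=1: revealed 1 new [(1,4)] -> total=1
Click 2 (0,2) count=0: revealed 6 new [(0,1) (0,2) (0,3) (1,1) (1,2) (1,3)] -> total=7
Click 3 (2,4) count=1: revealed 1 new [(2,4)] -> total=8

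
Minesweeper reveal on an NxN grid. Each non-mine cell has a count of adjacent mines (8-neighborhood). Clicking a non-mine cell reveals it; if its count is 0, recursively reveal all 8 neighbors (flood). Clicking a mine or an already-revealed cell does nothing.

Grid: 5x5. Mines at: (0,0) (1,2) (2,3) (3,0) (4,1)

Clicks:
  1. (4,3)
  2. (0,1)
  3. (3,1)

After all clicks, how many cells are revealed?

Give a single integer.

Answer: 8

Derivation:
Click 1 (4,3) count=0: revealed 6 new [(3,2) (3,3) (3,4) (4,2) (4,3) (4,4)] -> total=6
Click 2 (0,1) count=2: revealed 1 new [(0,1)] -> total=7
Click 3 (3,1) count=2: revealed 1 new [(3,1)] -> total=8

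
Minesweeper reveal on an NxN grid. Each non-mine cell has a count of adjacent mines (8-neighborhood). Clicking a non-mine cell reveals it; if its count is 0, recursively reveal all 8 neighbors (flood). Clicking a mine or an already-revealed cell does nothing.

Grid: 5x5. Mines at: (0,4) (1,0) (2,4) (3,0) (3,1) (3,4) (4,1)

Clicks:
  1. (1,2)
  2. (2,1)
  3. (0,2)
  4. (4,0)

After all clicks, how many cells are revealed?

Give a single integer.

Click 1 (1,2) count=0: revealed 9 new [(0,1) (0,2) (0,3) (1,1) (1,2) (1,3) (2,1) (2,2) (2,3)] -> total=9
Click 2 (2,1) count=3: revealed 0 new [(none)] -> total=9
Click 3 (0,2) count=0: revealed 0 new [(none)] -> total=9
Click 4 (4,0) count=3: revealed 1 new [(4,0)] -> total=10

Answer: 10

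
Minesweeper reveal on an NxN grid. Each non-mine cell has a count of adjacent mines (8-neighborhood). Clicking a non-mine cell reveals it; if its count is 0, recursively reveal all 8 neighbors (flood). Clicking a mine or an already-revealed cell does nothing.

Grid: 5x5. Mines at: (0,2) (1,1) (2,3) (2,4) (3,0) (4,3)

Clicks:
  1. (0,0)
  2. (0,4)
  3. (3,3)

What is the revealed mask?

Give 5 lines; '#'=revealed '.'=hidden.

Answer: #..##
...##
.....
...#.
.....

Derivation:
Click 1 (0,0) count=1: revealed 1 new [(0,0)] -> total=1
Click 2 (0,4) count=0: revealed 4 new [(0,3) (0,4) (1,3) (1,4)] -> total=5
Click 3 (3,3) count=3: revealed 1 new [(3,3)] -> total=6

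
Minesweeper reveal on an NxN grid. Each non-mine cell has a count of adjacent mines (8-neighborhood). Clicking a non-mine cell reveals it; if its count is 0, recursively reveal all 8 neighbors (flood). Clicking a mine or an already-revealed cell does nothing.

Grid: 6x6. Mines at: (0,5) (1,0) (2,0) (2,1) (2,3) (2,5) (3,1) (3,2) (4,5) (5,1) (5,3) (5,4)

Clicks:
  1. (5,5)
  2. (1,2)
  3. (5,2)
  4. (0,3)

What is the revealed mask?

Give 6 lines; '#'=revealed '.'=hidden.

Click 1 (5,5) count=2: revealed 1 new [(5,5)] -> total=1
Click 2 (1,2) count=2: revealed 1 new [(1,2)] -> total=2
Click 3 (5,2) count=2: revealed 1 new [(5,2)] -> total=3
Click 4 (0,3) count=0: revealed 7 new [(0,1) (0,2) (0,3) (0,4) (1,1) (1,3) (1,4)] -> total=10

Answer: .####.
.####.
......
......
......
..#..#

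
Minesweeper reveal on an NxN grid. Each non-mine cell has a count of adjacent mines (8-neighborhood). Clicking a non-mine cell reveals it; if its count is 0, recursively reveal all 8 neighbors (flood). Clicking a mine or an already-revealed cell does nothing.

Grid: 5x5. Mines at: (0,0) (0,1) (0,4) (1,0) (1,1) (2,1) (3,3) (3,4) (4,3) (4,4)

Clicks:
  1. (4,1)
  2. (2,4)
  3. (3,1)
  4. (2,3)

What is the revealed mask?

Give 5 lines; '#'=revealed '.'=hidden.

Answer: .....
.....
...##
###..
###..

Derivation:
Click 1 (4,1) count=0: revealed 6 new [(3,0) (3,1) (3,2) (4,0) (4,1) (4,2)] -> total=6
Click 2 (2,4) count=2: revealed 1 new [(2,4)] -> total=7
Click 3 (3,1) count=1: revealed 0 new [(none)] -> total=7
Click 4 (2,3) count=2: revealed 1 new [(2,3)] -> total=8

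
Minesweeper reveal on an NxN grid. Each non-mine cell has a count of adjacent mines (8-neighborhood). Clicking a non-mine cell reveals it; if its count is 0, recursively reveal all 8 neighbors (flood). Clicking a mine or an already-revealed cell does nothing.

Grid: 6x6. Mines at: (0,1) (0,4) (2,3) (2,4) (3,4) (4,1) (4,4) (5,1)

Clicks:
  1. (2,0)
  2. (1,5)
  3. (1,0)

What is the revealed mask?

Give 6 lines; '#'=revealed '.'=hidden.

Click 1 (2,0) count=0: revealed 9 new [(1,0) (1,1) (1,2) (2,0) (2,1) (2,2) (3,0) (3,1) (3,2)] -> total=9
Click 2 (1,5) count=2: revealed 1 new [(1,5)] -> total=10
Click 3 (1,0) count=1: revealed 0 new [(none)] -> total=10

Answer: ......
###..#
###...
###...
......
......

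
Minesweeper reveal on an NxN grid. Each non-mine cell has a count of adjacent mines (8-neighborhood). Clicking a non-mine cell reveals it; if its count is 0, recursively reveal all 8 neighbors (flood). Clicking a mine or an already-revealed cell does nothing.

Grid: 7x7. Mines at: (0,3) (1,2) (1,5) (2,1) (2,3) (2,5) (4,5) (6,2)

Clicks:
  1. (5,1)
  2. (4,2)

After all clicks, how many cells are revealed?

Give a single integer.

Click 1 (5,1) count=1: revealed 1 new [(5,1)] -> total=1
Click 2 (4,2) count=0: revealed 16 new [(3,0) (3,1) (3,2) (3,3) (3,4) (4,0) (4,1) (4,2) (4,3) (4,4) (5,0) (5,2) (5,3) (5,4) (6,0) (6,1)] -> total=17

Answer: 17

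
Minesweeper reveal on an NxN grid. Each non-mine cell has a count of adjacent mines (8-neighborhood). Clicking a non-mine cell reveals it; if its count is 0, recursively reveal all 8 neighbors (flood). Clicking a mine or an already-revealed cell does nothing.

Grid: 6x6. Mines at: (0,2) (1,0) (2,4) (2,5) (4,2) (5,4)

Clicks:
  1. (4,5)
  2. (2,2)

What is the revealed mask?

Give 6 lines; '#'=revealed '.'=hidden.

Click 1 (4,5) count=1: revealed 1 new [(4,5)] -> total=1
Click 2 (2,2) count=0: revealed 9 new [(1,1) (1,2) (1,3) (2,1) (2,2) (2,3) (3,1) (3,2) (3,3)] -> total=10

Answer: ......
.###..
.###..
.###..
.....#
......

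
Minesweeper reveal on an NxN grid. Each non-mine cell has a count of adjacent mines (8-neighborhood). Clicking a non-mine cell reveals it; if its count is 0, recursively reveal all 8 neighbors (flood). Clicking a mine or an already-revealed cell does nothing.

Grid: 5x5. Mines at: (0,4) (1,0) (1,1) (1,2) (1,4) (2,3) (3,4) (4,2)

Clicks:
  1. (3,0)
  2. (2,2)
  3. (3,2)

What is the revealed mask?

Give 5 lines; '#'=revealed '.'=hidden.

Click 1 (3,0) count=0: revealed 6 new [(2,0) (2,1) (3,0) (3,1) (4,0) (4,1)] -> total=6
Click 2 (2,2) count=3: revealed 1 new [(2,2)] -> total=7
Click 3 (3,2) count=2: revealed 1 new [(3,2)] -> total=8

Answer: .....
.....
###..
###..
##...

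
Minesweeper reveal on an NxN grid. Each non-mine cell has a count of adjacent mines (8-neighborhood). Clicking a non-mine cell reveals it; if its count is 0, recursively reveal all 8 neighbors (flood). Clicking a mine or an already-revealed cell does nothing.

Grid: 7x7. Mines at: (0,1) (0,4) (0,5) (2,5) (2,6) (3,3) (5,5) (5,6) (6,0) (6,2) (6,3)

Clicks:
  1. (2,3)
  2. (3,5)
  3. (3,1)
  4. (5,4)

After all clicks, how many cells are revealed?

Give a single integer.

Answer: 18

Derivation:
Click 1 (2,3) count=1: revealed 1 new [(2,3)] -> total=1
Click 2 (3,5) count=2: revealed 1 new [(3,5)] -> total=2
Click 3 (3,1) count=0: revealed 15 new [(1,0) (1,1) (1,2) (2,0) (2,1) (2,2) (3,0) (3,1) (3,2) (4,0) (4,1) (4,2) (5,0) (5,1) (5,2)] -> total=17
Click 4 (5,4) count=2: revealed 1 new [(5,4)] -> total=18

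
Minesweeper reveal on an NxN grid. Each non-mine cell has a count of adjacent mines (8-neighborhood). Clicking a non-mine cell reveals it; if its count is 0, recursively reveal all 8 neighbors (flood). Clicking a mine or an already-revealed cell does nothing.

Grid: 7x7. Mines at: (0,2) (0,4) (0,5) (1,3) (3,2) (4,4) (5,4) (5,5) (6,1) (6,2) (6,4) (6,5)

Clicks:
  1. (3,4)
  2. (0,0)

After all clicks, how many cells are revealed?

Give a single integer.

Click 1 (3,4) count=1: revealed 1 new [(3,4)] -> total=1
Click 2 (0,0) count=0: revealed 12 new [(0,0) (0,1) (1,0) (1,1) (2,0) (2,1) (3,0) (3,1) (4,0) (4,1) (5,0) (5,1)] -> total=13

Answer: 13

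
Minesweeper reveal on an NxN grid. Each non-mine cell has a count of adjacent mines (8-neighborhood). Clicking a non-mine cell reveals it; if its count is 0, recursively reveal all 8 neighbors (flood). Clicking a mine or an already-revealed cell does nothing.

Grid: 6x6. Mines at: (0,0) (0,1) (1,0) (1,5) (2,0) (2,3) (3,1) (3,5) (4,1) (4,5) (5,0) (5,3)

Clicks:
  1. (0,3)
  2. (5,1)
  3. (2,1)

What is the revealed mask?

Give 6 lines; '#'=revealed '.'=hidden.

Answer: ..###.
..###.
.#....
......
......
.#....

Derivation:
Click 1 (0,3) count=0: revealed 6 new [(0,2) (0,3) (0,4) (1,2) (1,3) (1,4)] -> total=6
Click 2 (5,1) count=2: revealed 1 new [(5,1)] -> total=7
Click 3 (2,1) count=3: revealed 1 new [(2,1)] -> total=8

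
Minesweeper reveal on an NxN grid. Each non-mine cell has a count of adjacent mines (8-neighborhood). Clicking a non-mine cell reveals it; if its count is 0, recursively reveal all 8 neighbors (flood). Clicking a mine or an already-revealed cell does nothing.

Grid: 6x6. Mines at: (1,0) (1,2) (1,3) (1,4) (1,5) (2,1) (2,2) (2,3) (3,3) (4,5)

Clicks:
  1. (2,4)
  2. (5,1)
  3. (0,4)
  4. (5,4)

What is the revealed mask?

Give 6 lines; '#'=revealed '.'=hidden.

Answer: ....#.
......
....#.
###...
#####.
#####.

Derivation:
Click 1 (2,4) count=5: revealed 1 new [(2,4)] -> total=1
Click 2 (5,1) count=0: revealed 13 new [(3,0) (3,1) (3,2) (4,0) (4,1) (4,2) (4,3) (4,4) (5,0) (5,1) (5,2) (5,3) (5,4)] -> total=14
Click 3 (0,4) count=3: revealed 1 new [(0,4)] -> total=15
Click 4 (5,4) count=1: revealed 0 new [(none)] -> total=15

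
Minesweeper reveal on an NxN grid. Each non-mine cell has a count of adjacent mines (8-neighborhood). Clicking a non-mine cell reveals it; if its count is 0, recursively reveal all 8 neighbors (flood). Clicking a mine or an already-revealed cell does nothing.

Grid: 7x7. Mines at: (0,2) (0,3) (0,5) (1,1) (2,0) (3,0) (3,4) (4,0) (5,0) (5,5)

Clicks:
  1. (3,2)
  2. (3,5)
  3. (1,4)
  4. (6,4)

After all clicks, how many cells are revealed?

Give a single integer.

Answer: 20

Derivation:
Click 1 (3,2) count=0: revealed 18 new [(2,1) (2,2) (2,3) (3,1) (3,2) (3,3) (4,1) (4,2) (4,3) (4,4) (5,1) (5,2) (5,3) (5,4) (6,1) (6,2) (6,3) (6,4)] -> total=18
Click 2 (3,5) count=1: revealed 1 new [(3,5)] -> total=19
Click 3 (1,4) count=2: revealed 1 new [(1,4)] -> total=20
Click 4 (6,4) count=1: revealed 0 new [(none)] -> total=20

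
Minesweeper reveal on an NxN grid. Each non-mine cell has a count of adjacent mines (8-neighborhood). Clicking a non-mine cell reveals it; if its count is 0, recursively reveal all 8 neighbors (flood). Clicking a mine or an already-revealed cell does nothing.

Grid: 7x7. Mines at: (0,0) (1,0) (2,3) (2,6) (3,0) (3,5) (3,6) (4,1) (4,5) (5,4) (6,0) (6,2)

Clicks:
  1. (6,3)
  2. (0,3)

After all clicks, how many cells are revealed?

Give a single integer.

Click 1 (6,3) count=2: revealed 1 new [(6,3)] -> total=1
Click 2 (0,3) count=0: revealed 12 new [(0,1) (0,2) (0,3) (0,4) (0,5) (0,6) (1,1) (1,2) (1,3) (1,4) (1,5) (1,6)] -> total=13

Answer: 13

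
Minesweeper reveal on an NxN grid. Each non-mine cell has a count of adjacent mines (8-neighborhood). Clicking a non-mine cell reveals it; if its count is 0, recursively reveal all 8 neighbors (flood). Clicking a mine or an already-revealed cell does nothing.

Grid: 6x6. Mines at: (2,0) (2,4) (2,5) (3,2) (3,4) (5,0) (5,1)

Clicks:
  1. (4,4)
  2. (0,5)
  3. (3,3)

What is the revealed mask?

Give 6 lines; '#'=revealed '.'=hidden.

Click 1 (4,4) count=1: revealed 1 new [(4,4)] -> total=1
Click 2 (0,5) count=0: revealed 15 new [(0,0) (0,1) (0,2) (0,3) (0,4) (0,5) (1,0) (1,1) (1,2) (1,3) (1,4) (1,5) (2,1) (2,2) (2,3)] -> total=16
Click 3 (3,3) count=3: revealed 1 new [(3,3)] -> total=17

Answer: ######
######
.###..
...#..
....#.
......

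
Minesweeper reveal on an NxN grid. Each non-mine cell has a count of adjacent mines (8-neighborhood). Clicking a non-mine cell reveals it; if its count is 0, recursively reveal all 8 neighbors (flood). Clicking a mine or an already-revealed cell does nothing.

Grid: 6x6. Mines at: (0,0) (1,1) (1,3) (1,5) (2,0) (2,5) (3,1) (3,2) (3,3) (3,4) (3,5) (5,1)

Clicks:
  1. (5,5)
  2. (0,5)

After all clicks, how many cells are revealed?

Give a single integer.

Click 1 (5,5) count=0: revealed 8 new [(4,2) (4,3) (4,4) (4,5) (5,2) (5,3) (5,4) (5,5)] -> total=8
Click 2 (0,5) count=1: revealed 1 new [(0,5)] -> total=9

Answer: 9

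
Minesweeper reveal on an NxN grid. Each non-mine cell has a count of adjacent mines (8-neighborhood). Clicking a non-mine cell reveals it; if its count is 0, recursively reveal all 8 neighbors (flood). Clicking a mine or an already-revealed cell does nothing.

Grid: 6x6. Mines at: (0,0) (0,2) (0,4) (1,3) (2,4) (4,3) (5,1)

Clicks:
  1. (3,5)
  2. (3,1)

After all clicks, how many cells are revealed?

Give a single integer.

Answer: 13

Derivation:
Click 1 (3,5) count=1: revealed 1 new [(3,5)] -> total=1
Click 2 (3,1) count=0: revealed 12 new [(1,0) (1,1) (1,2) (2,0) (2,1) (2,2) (3,0) (3,1) (3,2) (4,0) (4,1) (4,2)] -> total=13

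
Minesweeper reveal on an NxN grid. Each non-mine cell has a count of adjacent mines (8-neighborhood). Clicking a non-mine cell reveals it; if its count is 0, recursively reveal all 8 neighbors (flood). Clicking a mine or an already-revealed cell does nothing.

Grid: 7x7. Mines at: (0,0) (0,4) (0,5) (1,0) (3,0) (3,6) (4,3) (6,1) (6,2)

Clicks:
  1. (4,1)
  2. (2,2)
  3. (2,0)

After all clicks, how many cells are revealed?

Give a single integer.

Click 1 (4,1) count=1: revealed 1 new [(4,1)] -> total=1
Click 2 (2,2) count=0: revealed 18 new [(0,1) (0,2) (0,3) (1,1) (1,2) (1,3) (1,4) (1,5) (2,1) (2,2) (2,3) (2,4) (2,5) (3,1) (3,2) (3,3) (3,4) (3,5)] -> total=19
Click 3 (2,0) count=2: revealed 1 new [(2,0)] -> total=20

Answer: 20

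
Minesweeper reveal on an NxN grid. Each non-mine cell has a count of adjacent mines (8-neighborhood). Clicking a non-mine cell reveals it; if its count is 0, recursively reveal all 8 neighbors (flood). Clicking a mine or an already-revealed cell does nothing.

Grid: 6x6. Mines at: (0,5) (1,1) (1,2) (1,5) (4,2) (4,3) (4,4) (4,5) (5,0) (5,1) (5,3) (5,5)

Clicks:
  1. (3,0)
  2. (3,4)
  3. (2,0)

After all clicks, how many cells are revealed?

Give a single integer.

Click 1 (3,0) count=0: revealed 6 new [(2,0) (2,1) (3,0) (3,1) (4,0) (4,1)] -> total=6
Click 2 (3,4) count=3: revealed 1 new [(3,4)] -> total=7
Click 3 (2,0) count=1: revealed 0 new [(none)] -> total=7

Answer: 7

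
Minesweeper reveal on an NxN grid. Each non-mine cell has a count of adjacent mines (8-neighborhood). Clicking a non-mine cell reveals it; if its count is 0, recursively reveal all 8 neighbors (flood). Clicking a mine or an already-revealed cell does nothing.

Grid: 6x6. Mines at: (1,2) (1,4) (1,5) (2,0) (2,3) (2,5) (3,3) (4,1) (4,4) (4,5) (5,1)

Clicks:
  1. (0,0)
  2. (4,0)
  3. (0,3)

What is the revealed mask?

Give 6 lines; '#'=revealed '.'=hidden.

Answer: ##.#..
##....
......
......
#.....
......

Derivation:
Click 1 (0,0) count=0: revealed 4 new [(0,0) (0,1) (1,0) (1,1)] -> total=4
Click 2 (4,0) count=2: revealed 1 new [(4,0)] -> total=5
Click 3 (0,3) count=2: revealed 1 new [(0,3)] -> total=6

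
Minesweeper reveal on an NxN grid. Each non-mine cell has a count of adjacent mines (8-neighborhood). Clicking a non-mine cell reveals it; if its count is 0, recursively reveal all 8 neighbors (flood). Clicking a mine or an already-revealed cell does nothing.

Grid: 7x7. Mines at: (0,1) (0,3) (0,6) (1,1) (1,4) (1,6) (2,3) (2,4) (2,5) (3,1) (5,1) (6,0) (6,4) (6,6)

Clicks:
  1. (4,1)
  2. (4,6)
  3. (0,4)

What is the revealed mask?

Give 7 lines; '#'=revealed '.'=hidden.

Answer: ....#..
.......
.......
..#####
.######
..#####
.......

Derivation:
Click 1 (4,1) count=2: revealed 1 new [(4,1)] -> total=1
Click 2 (4,6) count=0: revealed 15 new [(3,2) (3,3) (3,4) (3,5) (3,6) (4,2) (4,3) (4,4) (4,5) (4,6) (5,2) (5,3) (5,4) (5,5) (5,6)] -> total=16
Click 3 (0,4) count=2: revealed 1 new [(0,4)] -> total=17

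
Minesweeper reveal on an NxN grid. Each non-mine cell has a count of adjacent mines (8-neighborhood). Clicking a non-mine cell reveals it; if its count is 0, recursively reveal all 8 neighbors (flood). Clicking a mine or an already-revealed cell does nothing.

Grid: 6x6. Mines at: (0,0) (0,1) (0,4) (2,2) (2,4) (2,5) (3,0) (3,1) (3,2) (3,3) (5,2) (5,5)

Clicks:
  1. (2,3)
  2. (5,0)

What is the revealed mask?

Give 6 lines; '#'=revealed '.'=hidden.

Answer: ......
......
...#..
......
##....
##....

Derivation:
Click 1 (2,3) count=4: revealed 1 new [(2,3)] -> total=1
Click 2 (5,0) count=0: revealed 4 new [(4,0) (4,1) (5,0) (5,1)] -> total=5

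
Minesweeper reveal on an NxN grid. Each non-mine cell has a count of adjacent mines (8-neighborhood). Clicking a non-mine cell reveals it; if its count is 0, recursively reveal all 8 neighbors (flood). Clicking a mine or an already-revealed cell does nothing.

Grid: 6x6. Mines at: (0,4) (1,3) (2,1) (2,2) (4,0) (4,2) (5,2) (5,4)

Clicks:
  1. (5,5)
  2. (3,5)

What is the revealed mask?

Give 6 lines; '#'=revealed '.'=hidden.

Answer: ......
....##
...###
...###
...###
.....#

Derivation:
Click 1 (5,5) count=1: revealed 1 new [(5,5)] -> total=1
Click 2 (3,5) count=0: revealed 11 new [(1,4) (1,5) (2,3) (2,4) (2,5) (3,3) (3,4) (3,5) (4,3) (4,4) (4,5)] -> total=12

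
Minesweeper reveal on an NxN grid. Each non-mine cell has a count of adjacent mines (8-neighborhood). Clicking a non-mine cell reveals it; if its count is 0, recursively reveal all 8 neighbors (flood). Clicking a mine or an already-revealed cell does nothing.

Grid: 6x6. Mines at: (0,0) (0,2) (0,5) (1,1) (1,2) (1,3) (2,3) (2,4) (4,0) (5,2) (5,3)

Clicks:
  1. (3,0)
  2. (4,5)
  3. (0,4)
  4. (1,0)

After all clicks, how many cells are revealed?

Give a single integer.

Click 1 (3,0) count=1: revealed 1 new [(3,0)] -> total=1
Click 2 (4,5) count=0: revealed 6 new [(3,4) (3,5) (4,4) (4,5) (5,4) (5,5)] -> total=7
Click 3 (0,4) count=2: revealed 1 new [(0,4)] -> total=8
Click 4 (1,0) count=2: revealed 1 new [(1,0)] -> total=9

Answer: 9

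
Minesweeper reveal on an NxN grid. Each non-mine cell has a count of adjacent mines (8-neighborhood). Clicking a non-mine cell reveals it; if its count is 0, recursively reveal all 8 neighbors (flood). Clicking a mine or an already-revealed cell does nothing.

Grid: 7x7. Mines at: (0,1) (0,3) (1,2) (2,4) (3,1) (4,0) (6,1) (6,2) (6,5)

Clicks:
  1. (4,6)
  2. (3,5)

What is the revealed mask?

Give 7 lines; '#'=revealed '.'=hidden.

Answer: ....###
....###
.....##
..#####
..#####
..#####
.......

Derivation:
Click 1 (4,6) count=0: revealed 23 new [(0,4) (0,5) (0,6) (1,4) (1,5) (1,6) (2,5) (2,6) (3,2) (3,3) (3,4) (3,5) (3,6) (4,2) (4,3) (4,4) (4,5) (4,6) (5,2) (5,3) (5,4) (5,5) (5,6)] -> total=23
Click 2 (3,5) count=1: revealed 0 new [(none)] -> total=23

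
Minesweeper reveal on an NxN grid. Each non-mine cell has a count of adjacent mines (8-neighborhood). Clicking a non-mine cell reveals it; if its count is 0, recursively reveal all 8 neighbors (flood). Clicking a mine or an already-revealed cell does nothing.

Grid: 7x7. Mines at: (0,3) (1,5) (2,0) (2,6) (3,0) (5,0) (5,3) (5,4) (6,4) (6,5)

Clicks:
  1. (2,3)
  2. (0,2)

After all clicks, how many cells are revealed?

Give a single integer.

Answer: 20

Derivation:
Click 1 (2,3) count=0: revealed 19 new [(1,1) (1,2) (1,3) (1,4) (2,1) (2,2) (2,3) (2,4) (2,5) (3,1) (3,2) (3,3) (3,4) (3,5) (4,1) (4,2) (4,3) (4,4) (4,5)] -> total=19
Click 2 (0,2) count=1: revealed 1 new [(0,2)] -> total=20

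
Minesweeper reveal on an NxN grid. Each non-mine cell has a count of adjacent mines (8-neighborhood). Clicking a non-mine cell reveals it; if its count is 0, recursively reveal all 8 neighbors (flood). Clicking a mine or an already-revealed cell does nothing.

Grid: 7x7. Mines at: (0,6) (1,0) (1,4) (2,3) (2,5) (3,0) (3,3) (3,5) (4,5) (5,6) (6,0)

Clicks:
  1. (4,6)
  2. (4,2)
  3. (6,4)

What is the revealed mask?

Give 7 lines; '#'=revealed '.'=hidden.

Click 1 (4,6) count=3: revealed 1 new [(4,6)] -> total=1
Click 2 (4,2) count=1: revealed 1 new [(4,2)] -> total=2
Click 3 (6,4) count=0: revealed 13 new [(4,1) (4,3) (4,4) (5,1) (5,2) (5,3) (5,4) (5,5) (6,1) (6,2) (6,3) (6,4) (6,5)] -> total=15

Answer: .......
.......
.......
.......
.####.#
.#####.
.#####.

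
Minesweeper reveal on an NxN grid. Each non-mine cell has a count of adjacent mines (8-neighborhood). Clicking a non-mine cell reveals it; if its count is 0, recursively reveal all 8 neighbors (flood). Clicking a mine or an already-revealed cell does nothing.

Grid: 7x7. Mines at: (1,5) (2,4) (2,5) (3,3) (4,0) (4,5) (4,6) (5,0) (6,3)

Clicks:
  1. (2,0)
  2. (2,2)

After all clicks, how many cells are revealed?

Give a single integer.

Click 1 (2,0) count=0: revealed 17 new [(0,0) (0,1) (0,2) (0,3) (0,4) (1,0) (1,1) (1,2) (1,3) (1,4) (2,0) (2,1) (2,2) (2,3) (3,0) (3,1) (3,2)] -> total=17
Click 2 (2,2) count=1: revealed 0 new [(none)] -> total=17

Answer: 17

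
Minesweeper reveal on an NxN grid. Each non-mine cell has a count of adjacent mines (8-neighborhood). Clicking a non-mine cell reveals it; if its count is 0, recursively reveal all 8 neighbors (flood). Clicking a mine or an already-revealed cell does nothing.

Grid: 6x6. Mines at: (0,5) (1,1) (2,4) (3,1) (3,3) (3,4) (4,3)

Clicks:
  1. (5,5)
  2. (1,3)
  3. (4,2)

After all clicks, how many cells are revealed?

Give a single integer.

Click 1 (5,5) count=0: revealed 4 new [(4,4) (4,5) (5,4) (5,5)] -> total=4
Click 2 (1,3) count=1: revealed 1 new [(1,3)] -> total=5
Click 3 (4,2) count=3: revealed 1 new [(4,2)] -> total=6

Answer: 6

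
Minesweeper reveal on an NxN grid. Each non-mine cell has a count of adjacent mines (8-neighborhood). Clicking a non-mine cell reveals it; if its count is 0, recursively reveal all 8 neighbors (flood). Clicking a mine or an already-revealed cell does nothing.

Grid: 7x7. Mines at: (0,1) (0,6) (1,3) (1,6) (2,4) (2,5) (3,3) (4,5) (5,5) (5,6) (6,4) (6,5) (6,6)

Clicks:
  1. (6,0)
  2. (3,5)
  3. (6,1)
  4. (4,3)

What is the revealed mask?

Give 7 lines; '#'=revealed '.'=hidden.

Answer: .......
###....
###....
###..#.
####...
####...
####...

Derivation:
Click 1 (6,0) count=0: revealed 21 new [(1,0) (1,1) (1,2) (2,0) (2,1) (2,2) (3,0) (3,1) (3,2) (4,0) (4,1) (4,2) (4,3) (5,0) (5,1) (5,2) (5,3) (6,0) (6,1) (6,2) (6,3)] -> total=21
Click 2 (3,5) count=3: revealed 1 new [(3,5)] -> total=22
Click 3 (6,1) count=0: revealed 0 new [(none)] -> total=22
Click 4 (4,3) count=1: revealed 0 new [(none)] -> total=22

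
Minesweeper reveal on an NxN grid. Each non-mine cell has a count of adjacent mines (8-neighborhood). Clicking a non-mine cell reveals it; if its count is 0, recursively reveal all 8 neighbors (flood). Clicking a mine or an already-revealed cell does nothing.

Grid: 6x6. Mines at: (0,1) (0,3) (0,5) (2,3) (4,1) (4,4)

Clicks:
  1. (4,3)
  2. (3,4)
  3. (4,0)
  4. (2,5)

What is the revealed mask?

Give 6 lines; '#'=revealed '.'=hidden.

Answer: ......
....##
....##
....##
#..#..
......

Derivation:
Click 1 (4,3) count=1: revealed 1 new [(4,3)] -> total=1
Click 2 (3,4) count=2: revealed 1 new [(3,4)] -> total=2
Click 3 (4,0) count=1: revealed 1 new [(4,0)] -> total=3
Click 4 (2,5) count=0: revealed 5 new [(1,4) (1,5) (2,4) (2,5) (3,5)] -> total=8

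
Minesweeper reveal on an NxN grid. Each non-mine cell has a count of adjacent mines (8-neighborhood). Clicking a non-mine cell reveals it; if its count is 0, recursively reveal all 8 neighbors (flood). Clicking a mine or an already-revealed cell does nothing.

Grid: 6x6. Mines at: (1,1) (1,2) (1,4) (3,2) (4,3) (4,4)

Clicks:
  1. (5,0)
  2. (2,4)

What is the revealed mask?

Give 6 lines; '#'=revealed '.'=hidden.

Click 1 (5,0) count=0: revealed 10 new [(2,0) (2,1) (3,0) (3,1) (4,0) (4,1) (4,2) (5,0) (5,1) (5,2)] -> total=10
Click 2 (2,4) count=1: revealed 1 new [(2,4)] -> total=11

Answer: ......
......
##..#.
##....
###...
###...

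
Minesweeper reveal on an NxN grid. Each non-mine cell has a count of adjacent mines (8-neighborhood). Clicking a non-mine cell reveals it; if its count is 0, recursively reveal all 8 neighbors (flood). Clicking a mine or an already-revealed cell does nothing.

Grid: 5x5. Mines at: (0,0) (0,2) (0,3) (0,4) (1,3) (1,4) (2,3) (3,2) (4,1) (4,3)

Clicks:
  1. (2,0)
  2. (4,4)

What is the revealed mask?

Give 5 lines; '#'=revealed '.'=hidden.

Answer: .....
##...
##...
##...
....#

Derivation:
Click 1 (2,0) count=0: revealed 6 new [(1,0) (1,1) (2,0) (2,1) (3,0) (3,1)] -> total=6
Click 2 (4,4) count=1: revealed 1 new [(4,4)] -> total=7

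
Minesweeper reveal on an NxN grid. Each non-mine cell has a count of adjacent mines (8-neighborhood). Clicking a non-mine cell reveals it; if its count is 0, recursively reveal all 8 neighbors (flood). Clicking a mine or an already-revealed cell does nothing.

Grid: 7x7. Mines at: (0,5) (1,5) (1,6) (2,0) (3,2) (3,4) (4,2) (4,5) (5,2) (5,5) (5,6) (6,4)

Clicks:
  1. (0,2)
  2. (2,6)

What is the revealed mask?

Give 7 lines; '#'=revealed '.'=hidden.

Answer: #####..
#####..
.####.#
.......
.......
.......
.......

Derivation:
Click 1 (0,2) count=0: revealed 14 new [(0,0) (0,1) (0,2) (0,3) (0,4) (1,0) (1,1) (1,2) (1,3) (1,4) (2,1) (2,2) (2,3) (2,4)] -> total=14
Click 2 (2,6) count=2: revealed 1 new [(2,6)] -> total=15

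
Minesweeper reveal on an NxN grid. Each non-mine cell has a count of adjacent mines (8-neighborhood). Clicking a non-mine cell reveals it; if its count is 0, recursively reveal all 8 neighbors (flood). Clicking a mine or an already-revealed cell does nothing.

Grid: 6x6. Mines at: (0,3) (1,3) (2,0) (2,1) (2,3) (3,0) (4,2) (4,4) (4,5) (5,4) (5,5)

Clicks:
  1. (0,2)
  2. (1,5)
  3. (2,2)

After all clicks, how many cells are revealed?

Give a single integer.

Click 1 (0,2) count=2: revealed 1 new [(0,2)] -> total=1
Click 2 (1,5) count=0: revealed 8 new [(0,4) (0,5) (1,4) (1,5) (2,4) (2,5) (3,4) (3,5)] -> total=9
Click 3 (2,2) count=3: revealed 1 new [(2,2)] -> total=10

Answer: 10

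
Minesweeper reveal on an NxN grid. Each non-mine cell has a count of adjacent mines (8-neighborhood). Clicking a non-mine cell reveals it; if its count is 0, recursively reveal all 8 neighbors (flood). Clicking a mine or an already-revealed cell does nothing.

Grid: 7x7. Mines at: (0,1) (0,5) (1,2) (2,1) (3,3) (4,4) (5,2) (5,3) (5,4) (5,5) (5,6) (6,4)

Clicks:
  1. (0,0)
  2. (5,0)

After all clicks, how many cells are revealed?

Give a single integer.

Click 1 (0,0) count=1: revealed 1 new [(0,0)] -> total=1
Click 2 (5,0) count=0: revealed 8 new [(3,0) (3,1) (4,0) (4,1) (5,0) (5,1) (6,0) (6,1)] -> total=9

Answer: 9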